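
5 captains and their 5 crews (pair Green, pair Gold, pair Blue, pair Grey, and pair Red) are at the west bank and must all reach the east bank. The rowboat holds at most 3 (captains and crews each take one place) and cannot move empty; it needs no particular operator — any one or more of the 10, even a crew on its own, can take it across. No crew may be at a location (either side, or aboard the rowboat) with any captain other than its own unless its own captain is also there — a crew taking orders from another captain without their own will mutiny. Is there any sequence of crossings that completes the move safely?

1. captain Green and crew Green cross → the east bank.
2. captain Green crosses ← the west bank.
3. crew Blue, crew Gold, and crew Grey cross → the east bank.
4. crew Green crosses ← the west bank.
5. captain Blue, captain Gold, and captain Grey cross → the east bank.
6. captain Gold and crew Gold cross ← the west bank.
7. captain Gold, captain Green, and captain Red cross → the east bank.
8. crew Blue crosses ← the west bank.
9. crew Gold and crew Green cross → the east bank.
10. crew Green crosses ← the west bank.
11. crew Blue, crew Green, and crew Red cross → the east bank.

Yes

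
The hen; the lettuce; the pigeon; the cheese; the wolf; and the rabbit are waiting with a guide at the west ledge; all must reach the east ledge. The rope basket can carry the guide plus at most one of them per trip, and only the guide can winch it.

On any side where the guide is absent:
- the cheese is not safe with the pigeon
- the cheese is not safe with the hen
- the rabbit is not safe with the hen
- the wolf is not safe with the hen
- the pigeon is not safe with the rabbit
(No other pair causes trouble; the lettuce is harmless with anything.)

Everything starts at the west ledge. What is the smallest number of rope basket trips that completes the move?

Whatever the first load, the items left behind include a forbidden pair without the guide. No opening move is safe, so no plan exists.

impossible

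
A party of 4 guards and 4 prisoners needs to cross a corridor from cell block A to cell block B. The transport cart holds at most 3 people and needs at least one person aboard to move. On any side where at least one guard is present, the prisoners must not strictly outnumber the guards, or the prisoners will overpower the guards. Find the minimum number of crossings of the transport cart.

Counting alone: each trip to cell block B takes at most 3 across and each return brings at least 1 back, so after t trips out (and t−1 returns) at most 3t − (t−1) of the 8 are across; that first reaches 8 at t = 4, so at least 7 crossings are needed.
The safety rule pushes this higher. Following every safe sequence of crossings, the most of the 8 that can be at cell block B as the transport cart arrives there on crossing 7 is 7 — never all 8.
So no plan with fewer than 9 crossings exists, and this one achieves 9:
1. 2 prisoners → cell block B.  (cell block A: 4G 2P; cell block B: 0G 2P)
2. 1 prisoner ← cell block A.  (cell block A: 4G 3P; cell block B: 0G 1P)
3. 3 prisoners → cell block B.  (cell block A: 4G 0P; cell block B: 0G 4P)
4. 1 prisoner ← cell block A.  (cell block A: 4G 1P; cell block B: 0G 3P)
5. 3 guards → cell block B.  (cell block A: 1G 1P; cell block B: 3G 3P)
6. 1 guard and 1 prisoner ← cell block A.  (cell block A: 2G 2P; cell block B: 2G 2P)
7. 2 guards → cell block B.  (cell block A: 0G 2P; cell block B: 4G 2P)
8. 1 prisoner ← cell block A.  (cell block A: 0G 3P; cell block B: 4G 1P)
9. 3 prisoners → cell block B.  (cell block A: 0G 0P; cell block B: 4G 4P)

9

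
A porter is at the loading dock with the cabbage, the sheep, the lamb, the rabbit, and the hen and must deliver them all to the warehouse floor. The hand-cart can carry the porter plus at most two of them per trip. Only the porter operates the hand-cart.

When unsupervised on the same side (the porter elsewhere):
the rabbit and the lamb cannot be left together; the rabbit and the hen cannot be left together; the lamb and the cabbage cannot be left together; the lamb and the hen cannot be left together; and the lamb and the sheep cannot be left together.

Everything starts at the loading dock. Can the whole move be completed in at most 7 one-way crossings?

Yes — this plan uses 7 crossings (≤ 7):
1. Porter goes to the warehouse floor with the lamb and the rabbit.
2. Porter goes back to the loading dock with the lamb.
3. Porter goes to the warehouse floor with the cabbage and the lamb.
4. Porter goes back to the loading dock with the lamb.
5. Porter goes to the warehouse floor with the lamb and the sheep.
6. Porter goes back to the loading dock with the lamb.
7. Porter goes to the warehouse floor with the hen and the lamb.

Yes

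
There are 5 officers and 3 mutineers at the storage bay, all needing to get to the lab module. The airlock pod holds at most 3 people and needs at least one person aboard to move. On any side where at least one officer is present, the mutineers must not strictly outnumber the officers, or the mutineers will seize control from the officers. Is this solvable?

Yes

1. 2 mutineers → the lab module.  (the storage bay: 5O 1M; the lab module: 0O 2M)
2. 1 mutineer ← the storage bay.  (the storage bay: 5O 2M; the lab module: 0O 1M)
3. 2 officers and 1 mutineer → the lab module.  (the storage bay: 3O 1M; the lab module: 2O 2M)
4. 1 mutineer ← the storage bay.  (the storage bay: 3O 2M; the lab module: 2O 1M)
5. 1 officer and 2 mutineers → the lab module.  (the storage bay: 2O 0M; the lab module: 3O 3M)
6. 1 mutineer ← the storage bay.  (the storage bay: 2O 1M; the lab module: 3O 2M)
7. 2 officers and 1 mutineer → the lab module.  (the storage bay: 0O 0M; the lab module: 5O 3M)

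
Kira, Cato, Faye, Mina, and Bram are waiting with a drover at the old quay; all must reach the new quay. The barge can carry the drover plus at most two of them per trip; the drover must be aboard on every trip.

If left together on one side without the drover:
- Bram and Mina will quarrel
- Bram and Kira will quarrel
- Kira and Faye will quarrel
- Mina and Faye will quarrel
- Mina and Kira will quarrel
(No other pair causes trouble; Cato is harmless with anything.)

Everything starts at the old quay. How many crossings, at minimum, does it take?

7

Counting alone: the drover can take at most 2 across per trip to the new quay, so moving all 5 needs at least 3 loaded trips out, with a return between consecutive ones — at least 5 crossings.
The safety rule pushes this higher. Following every safe sequence of crossings, the most of the 5 that can be at the new quay as the barge arrives there on crossing 5 is 4 — never all 5.
So no plan with fewer than 7 crossings exists, and this one achieves 7:
1. Drover goes to the new quay with Kira and Mina.  [the old quay: Bram, Cato, Faye | the new quay: Kira, Mina]
2. Drover goes back to the old quay with Kira.  [the old quay: Bram, Cato, Faye, Kira | the new quay: Mina]
3. Drover goes to the new quay with Cato and Kira.  [the old quay: Bram, Faye | the new quay: Cato, Kira, Mina]
4. Drover goes back to the old quay with Kira.  [the old quay: Bram, Faye, Kira | the new quay: Cato, Mina]
5. Drover goes to the new quay with Bram and Faye.  [the old quay: Kira | the new quay: Bram, Cato, Faye, Mina]
6. Drover goes back to the old quay with Mina.  [the old quay: Kira, Mina | the new quay: Bram, Cato, Faye]
7. Drover goes to the new quay with Kira and Mina.  [the old quay: — | the new quay: Bram, Cato, Faye, Kira, Mina]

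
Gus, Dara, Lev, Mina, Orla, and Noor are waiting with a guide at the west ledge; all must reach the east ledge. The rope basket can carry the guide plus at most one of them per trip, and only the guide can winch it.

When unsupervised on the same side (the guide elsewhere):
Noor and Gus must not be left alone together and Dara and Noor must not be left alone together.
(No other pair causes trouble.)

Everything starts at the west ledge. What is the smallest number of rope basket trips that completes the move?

13

Counting alone: the guide can take at most 1 across per trip to the east ledge, so moving all 6 needs at least 6 loaded trips out, with a return between consecutive ones — at least 11 crossings.
The safety rule pushes this higher. Following every safe sequence of crossings, the most of the 6 that can be at the east ledge as the rope basket arrives there on crossing 11 is 5 — never all 6.
So no plan with fewer than 13 crossings exists, and this one achieves 13:
1. Guide goes to the east ledge with Noor.
2. Guide goes back to the west ledge alone.
3. Guide goes to the east ledge with Gus.
4. Guide goes back to the west ledge with Noor.
5. Guide goes to the east ledge with Dara.
6. Guide goes back to the west ledge alone.
7. Guide goes to the east ledge with Lev.
8. Guide goes back to the west ledge alone.
9. Guide goes to the east ledge with Mina.
10. Guide goes back to the west ledge alone.
11. Guide goes to the east ledge with Orla.
12. Guide goes back to the west ledge alone.
13. Guide goes to the east ledge with Noor.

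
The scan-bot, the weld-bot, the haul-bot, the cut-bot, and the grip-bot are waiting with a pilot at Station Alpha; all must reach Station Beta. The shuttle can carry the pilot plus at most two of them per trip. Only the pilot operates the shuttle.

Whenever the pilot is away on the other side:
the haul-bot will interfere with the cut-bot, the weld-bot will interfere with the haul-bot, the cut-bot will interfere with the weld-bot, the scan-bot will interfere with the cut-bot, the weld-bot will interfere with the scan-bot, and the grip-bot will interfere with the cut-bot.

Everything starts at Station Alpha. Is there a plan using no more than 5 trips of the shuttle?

No

Counting alone: the pilot can take at most 2 across per trip to Station Beta, so moving all 5 needs at least 3 loaded trips out, with a return between consecutive ones — at least 5 crossings.
The safety rule pushes this higher. Following every safe sequence of crossings, the most of the 5 that can be at Station Beta as the shuttle arrives there on crossing 5 is 4 — never all 5.
So the move cannot be finished within 5 crossings. (The shortest complete plan takes 7:)
1. Pilot goes to Station Beta with the cut-bot and the weld-bot.
2. Pilot goes back to Station Alpha with the weld-bot.
3. Pilot goes to Station Beta with the haul-bot and the scan-bot.
4. Pilot goes back to Station Alpha with the cut-bot.
5. Pilot goes to Station Beta with the grip-bot and the weld-bot.
6. Pilot goes back to Station Alpha with the weld-bot.
7. Pilot goes to Station Beta with the cut-bot and the weld-bot.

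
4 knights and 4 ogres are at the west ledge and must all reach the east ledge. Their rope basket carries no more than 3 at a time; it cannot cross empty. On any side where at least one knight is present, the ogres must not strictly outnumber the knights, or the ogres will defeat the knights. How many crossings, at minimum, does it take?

9

Counting alone: each trip to the east ledge takes at most 3 across and each return brings at least 1 back, so after t trips out (and t−1 returns) at most 3t − (t−1) of the 8 are across; that first reaches 8 at t = 4, so at least 7 crossings are needed.
The safety rule pushes this higher. Following every safe sequence of crossings, the most of the 8 that can be at the east ledge as the rope basket arrives there on crossing 7 is 7 — never all 8.
So no plan with fewer than 9 crossings exists, and this one achieves 9:
1. 2 ogres → the east ledge.  (the west ledge: 4K 2O; the east ledge: 0K 2O)
2. 1 ogre ← the west ledge.  (the west ledge: 4K 3O; the east ledge: 0K 1O)
3. 3 ogres → the east ledge.  (the west ledge: 4K 0O; the east ledge: 0K 4O)
4. 1 ogre ← the west ledge.  (the west ledge: 4K 1O; the east ledge: 0K 3O)
5. 3 knights → the east ledge.  (the west ledge: 1K 1O; the east ledge: 3K 3O)
6. 1 knight and 1 ogre ← the west ledge.  (the west ledge: 2K 2O; the east ledge: 2K 2O)
7. 2 knights → the east ledge.  (the west ledge: 0K 2O; the east ledge: 4K 2O)
8. 1 ogre ← the west ledge.  (the west ledge: 0K 3O; the east ledge: 4K 1O)
9. 3 ogres → the east ledge.  (the west ledge: 0K 0O; the east ledge: 4K 4O)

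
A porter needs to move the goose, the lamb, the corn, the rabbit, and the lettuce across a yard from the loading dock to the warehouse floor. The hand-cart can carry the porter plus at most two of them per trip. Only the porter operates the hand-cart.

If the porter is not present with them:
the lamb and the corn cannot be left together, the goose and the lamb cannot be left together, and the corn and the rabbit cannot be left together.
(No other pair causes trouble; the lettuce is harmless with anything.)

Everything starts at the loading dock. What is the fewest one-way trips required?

5

Counting alone: the porter can take at most 2 across per trip to the warehouse floor, so moving all 5 needs at least 3 loaded trips out, with a return between consecutive ones — at least 5 crossings.
The plan below uses exactly 5 crossings, so it is optimal:
1. Porter goes to the warehouse floor with the corn and the goose.  [the loading dock: the lamb, the lettuce, the rabbit | the warehouse floor: the corn, the goose]
2. Porter goes back to the loading dock alone.  [the loading dock: the lamb, the lettuce, the rabbit | the warehouse floor: the corn, the goose]
3. Porter goes to the warehouse floor with the lettuce.  [the loading dock: the lamb, the rabbit | the warehouse floor: the corn, the goose, the lettuce]
4. Porter goes back to the loading dock alone.  [the loading dock: the lamb, the rabbit | the warehouse floor: the corn, the goose, the lettuce]
5. Porter goes to the warehouse floor with the lamb and the rabbit.  [the loading dock: — | the warehouse floor: the corn, the goose, the lamb, the lettuce, the rabbit]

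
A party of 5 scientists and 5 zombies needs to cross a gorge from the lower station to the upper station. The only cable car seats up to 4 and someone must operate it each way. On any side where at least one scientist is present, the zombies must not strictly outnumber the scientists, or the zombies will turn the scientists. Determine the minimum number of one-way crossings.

7

Counting alone: each trip to the upper station takes at most 4 across and each return brings at least 1 back, so after t trips out (and t−1 returns) at most 4t − (t−1) of the 10 are across; that first reaches 10 at t = 3, so at least 5 crossings are needed.
The safety rule pushes this higher. Following every safe sequence of crossings, the most of the 10 that can be at the upper station as the cable car arrives there on crossing 5 is 9 — never all 10.
So no plan with fewer than 7 crossings exists, and this one achieves 7:
1. 2 zombies → the upper station.  (the lower station: 5S 3Z; the upper station: 0S 2Z)
2. 1 zombie ← the lower station.  (the lower station: 5S 4Z; the upper station: 0S 1Z)
3. 4 zombies → the upper station.  (the lower station: 5S 0Z; the upper station: 0S 5Z)
4. 1 zombie ← the lower station.  (the lower station: 5S 1Z; the upper station: 0S 4Z)
5. 4 scientists → the upper station.  (the lower station: 1S 1Z; the upper station: 4S 4Z)
6. 1 scientist and 1 zombie ← the lower station.  (the lower station: 2S 2Z; the upper station: 3S 3Z)
7. 2 scientists and 2 zombies → the upper station.  (the lower station: 0S 0Z; the upper station: 5S 5Z)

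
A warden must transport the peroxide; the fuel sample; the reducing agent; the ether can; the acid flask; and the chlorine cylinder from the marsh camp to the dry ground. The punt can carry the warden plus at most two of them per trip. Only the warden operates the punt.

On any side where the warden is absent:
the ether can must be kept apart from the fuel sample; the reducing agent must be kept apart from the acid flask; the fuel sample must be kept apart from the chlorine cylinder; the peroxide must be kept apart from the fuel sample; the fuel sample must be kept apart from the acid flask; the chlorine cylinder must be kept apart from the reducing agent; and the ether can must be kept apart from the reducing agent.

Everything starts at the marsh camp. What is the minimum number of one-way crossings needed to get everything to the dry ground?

Counting alone: the warden can take at most 2 across per trip to the dry ground, so moving all 6 needs at least 3 loaded trips out, with a return between consecutive ones — at least 5 crossings.
The safety rule pushes this higher. Following every safe sequence of crossings, the most of the 6 that can be at the dry ground as the punt arrives there on crossing 5 is 4 — never all 6.
So no plan with fewer than 7 crossings exists, and this one achieves 7:
1. Warden goes to the dry ground with the fuel sample and the reducing agent.
2. Warden goes back to the marsh camp alone.
3. Warden goes to the dry ground with the ether can and the peroxide.
4. Warden goes back to the marsh camp with the fuel sample and the reducing agent.
5. Warden goes to the dry ground with the acid flask and the chlorine cylinder.
6. Warden goes back to the marsh camp alone.
7. Warden goes to the dry ground with the fuel sample and the reducing agent.

7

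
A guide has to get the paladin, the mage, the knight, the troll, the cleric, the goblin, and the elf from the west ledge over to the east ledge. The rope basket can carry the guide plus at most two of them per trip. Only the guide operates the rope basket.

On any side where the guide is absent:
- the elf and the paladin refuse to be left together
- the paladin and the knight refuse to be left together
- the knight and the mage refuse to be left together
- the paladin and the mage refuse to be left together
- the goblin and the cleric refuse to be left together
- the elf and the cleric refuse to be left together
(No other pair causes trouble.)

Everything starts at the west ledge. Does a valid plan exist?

No

Whatever the first load, the items left behind include a forbidden pair without the guide. No opening move is safe, so no plan exists.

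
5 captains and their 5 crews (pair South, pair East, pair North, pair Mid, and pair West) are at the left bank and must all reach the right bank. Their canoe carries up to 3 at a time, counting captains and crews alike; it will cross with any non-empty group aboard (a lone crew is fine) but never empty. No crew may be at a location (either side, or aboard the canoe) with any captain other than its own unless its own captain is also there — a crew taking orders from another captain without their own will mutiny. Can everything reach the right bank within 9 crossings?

Counting alone: each trip to the right bank takes at most 3 across and each return brings at least 1 back, so after t trips out (and t−1 returns) at most 3t − (t−1) of the 10 are across; that first reaches 10 at t = 5, so at least 9 crossings are needed.
The safety rule pushes this higher. Following every safe sequence of crossings, the most of the 10 that can be at the right bank as the canoe arrives there on crossing 9 is 9 — never all 10.
So the move cannot be finished within 9 crossings. (The shortest complete plan takes 11:)
1. captain South and crew South cross → the right bank.
2. captain South crosses ← the left bank.
3. crew East, crew Mid, and crew North cross → the right bank.
4. crew South crosses ← the left bank.
5. captain East, captain Mid, and captain North cross → the right bank.
6. captain East and crew East cross ← the left bank.
7. captain East, captain South, and captain West cross → the right bank.
8. crew North crosses ← the left bank.
9. crew East and crew South cross → the right bank.
10. crew South crosses ← the left bank.
11. crew North, crew South, and crew West cross → the right bank.

No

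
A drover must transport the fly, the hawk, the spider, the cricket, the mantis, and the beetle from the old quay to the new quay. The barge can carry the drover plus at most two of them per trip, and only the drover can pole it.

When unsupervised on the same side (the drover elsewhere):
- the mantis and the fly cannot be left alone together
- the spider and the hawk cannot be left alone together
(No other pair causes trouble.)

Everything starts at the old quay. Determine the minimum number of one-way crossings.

Counting alone: the drover can take at most 2 across per trip to the new quay, so moving all 6 needs at least 3 loaded trips out, with a return between consecutive ones — at least 5 crossings.
The plan below uses exactly 5 crossings, so it is optimal:
1. Drover goes to the new quay with the fly and the hawk.
2. Drover goes back to the old quay alone.
3. Drover goes to the new quay with the beetle and the cricket.
4. Drover goes back to the old quay alone.
5. Drover goes to the new quay with the mantis and the spider.

5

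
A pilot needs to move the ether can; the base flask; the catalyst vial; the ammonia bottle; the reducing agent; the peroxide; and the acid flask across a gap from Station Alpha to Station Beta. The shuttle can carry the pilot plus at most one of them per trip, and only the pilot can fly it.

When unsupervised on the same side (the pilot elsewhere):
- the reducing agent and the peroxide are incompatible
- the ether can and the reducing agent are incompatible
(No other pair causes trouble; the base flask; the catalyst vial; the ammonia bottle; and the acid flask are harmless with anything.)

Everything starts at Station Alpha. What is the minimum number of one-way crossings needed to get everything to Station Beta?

Counting alone: the pilot can take at most 1 across per trip to Station Beta, so moving all 7 needs at least 7 loaded trips out, with a return between consecutive ones — at least 13 crossings.
The safety rule pushes this higher. Following every safe sequence of crossings, the most of the 7 that can be at Station Beta as the shuttle arrives there on crossing 13 is 6 — never all 7.
So no plan with fewer than 15 crossings exists, and this one achieves 15:
1. Pilot goes to Station Beta with the reducing agent.  [Station Alpha: the acid flask, the ammonia bottle, the base flask, the catalyst vial, the ether can, the peroxide | Station Beta: the reducing agent]
2. Pilot goes back to Station Alpha alone.  [Station Alpha: the acid flask, the ammonia bottle, the base flask, the catalyst vial, the ether can, the peroxide | Station Beta: the reducing agent]
3. Pilot goes to Station Beta with the ether can.  [Station Alpha: the acid flask, the ammonia bottle, the base flask, the catalyst vial, the peroxide | Station Beta: the ether can, the reducing agent]
4. Pilot goes back to Station Alpha with the reducing agent.  [Station Alpha: the acid flask, the ammonia bottle, the base flask, the catalyst vial, the peroxide, the reducing agent | Station Beta: the ether can]
5. Pilot goes to Station Beta with the peroxide.  [Station Alpha: the acid flask, the ammonia bottle, the base flask, the catalyst vial, the reducing agent | Station Beta: the ether can, the peroxide]
6. Pilot goes back to Station Alpha alone.  [Station Alpha: the acid flask, the ammonia bottle, the base flask, the catalyst vial, the reducing agent | Station Beta: the ether can, the peroxide]
7. Pilot goes to Station Beta with the base flask.  [Station Alpha: the acid flask, the ammonia bottle, the catalyst vial, the reducing agent | Station Beta: the base flask, the ether can, the peroxide]
8. Pilot goes back to Station Alpha alone.  [Station Alpha: the acid flask, the ammonia bottle, the catalyst vial, the reducing agent | Station Beta: the base flask, the ether can, the peroxide]
9. Pilot goes to Station Beta with the catalyst vial.  [Station Alpha: the acid flask, the ammonia bottle, the reducing agent | Station Beta: the base flask, the catalyst vial, the ether can, the peroxide]
10. Pilot goes back to Station Alpha alone.  [Station Alpha: the acid flask, the ammonia bottle, the reducing agent | Station Beta: the base flask, the catalyst vial, the ether can, the peroxide]
11. Pilot goes to Station Beta with the ammonia bottle.  [Station Alpha: the acid flask, the reducing agent | Station Beta: the ammonia bottle, the base flask, the catalyst vial, the ether can, the peroxide]
12. Pilot goes back to Station Alpha alone.  [Station Alpha: the acid flask, the reducing agent | Station Beta: the ammonia bottle, the base flask, the catalyst vial, the ether can, the peroxide]
13. Pilot goes to Station Beta with the acid flask.  [Station Alpha: the reducing agent | Station Beta: the acid flask, the ammonia bottle, the base flask, the catalyst vial, the ether can, the peroxide]
14. Pilot goes back to Station Alpha alone.  [Station Alpha: the reducing agent | Station Beta: the acid flask, the ammonia bottle, the base flask, the catalyst vial, the ether can, the peroxide]
15. Pilot goes to Station Beta with the reducing agent.  [Station Alpha: — | Station Beta: the acid flask, the ammonia bottle, the base flask, the catalyst vial, the ether can, the peroxide, the reducing agent]

15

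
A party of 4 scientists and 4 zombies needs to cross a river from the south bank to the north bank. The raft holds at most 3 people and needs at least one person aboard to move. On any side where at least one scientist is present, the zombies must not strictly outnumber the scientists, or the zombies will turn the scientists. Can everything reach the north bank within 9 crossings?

Yes — this plan uses 9 crossings (≤ 9):
1. 2 zombies → the north bank.  (the south bank: 4S 2Z; the north bank: 0S 2Z)
2. 1 zombie ← the south bank.  (the south bank: 4S 3Z; the north bank: 0S 1Z)
3. 3 zombies → the north bank.  (the south bank: 4S 0Z; the north bank: 0S 4Z)
4. 1 zombie ← the south bank.  (the south bank: 4S 1Z; the north bank: 0S 3Z)
5. 3 scientists → the north bank.  (the south bank: 1S 1Z; the north bank: 3S 3Z)
6. 1 scientist and 1 zombie ← the south bank.  (the south bank: 2S 2Z; the north bank: 2S 2Z)
7. 2 scientists → the north bank.  (the south bank: 0S 2Z; the north bank: 4S 2Z)
8. 1 zombie ← the south bank.  (the south bank: 0S 3Z; the north bank: 4S 1Z)
9. 3 zombies → the north bank.  (the south bank: 0S 0Z; the north bank: 4S 4Z)

Yes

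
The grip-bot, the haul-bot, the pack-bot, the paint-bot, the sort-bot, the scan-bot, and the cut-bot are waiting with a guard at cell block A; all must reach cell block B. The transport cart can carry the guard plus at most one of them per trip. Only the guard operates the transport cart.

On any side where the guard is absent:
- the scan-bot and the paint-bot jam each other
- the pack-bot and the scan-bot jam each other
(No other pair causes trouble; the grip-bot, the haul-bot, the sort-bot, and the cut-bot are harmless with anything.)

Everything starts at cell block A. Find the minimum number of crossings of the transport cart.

Counting alone: the guard can take at most 1 across per trip to cell block B, so moving all 7 needs at least 7 loaded trips out, with a return between consecutive ones — at least 13 crossings.
The safety rule pushes this higher. Following every safe sequence of crossings, the most of the 7 that can be at cell block B as the transport cart arrives there on crossing 13 is 6 — never all 7.
So no plan with fewer than 15 crossings exists, and this one achieves 15:
1. Guard goes to cell block B with the scan-bot.  [cell block A: the cut-bot, the grip-bot, the haul-bot, the pack-bot, the paint-bot, the sort-bot | cell block B: the scan-bot]
2. Guard goes back to cell block A alone.  [cell block A: the cut-bot, the grip-bot, the haul-bot, the pack-bot, the paint-bot, the sort-bot | cell block B: the scan-bot]
3. Guard goes to cell block B with the grip-bot.  [cell block A: the cut-bot, the haul-bot, the pack-bot, the paint-bot, the sort-bot | cell block B: the grip-bot, the scan-bot]
4. Guard goes back to cell block A alone.  [cell block A: the cut-bot, the haul-bot, the pack-bot, the paint-bot, the sort-bot | cell block B: the grip-bot, the scan-bot]
5. Guard goes to cell block B with the haul-bot.  [cell block A: the cut-bot, the pack-bot, the paint-bot, the sort-bot | cell block B: the grip-bot, the haul-bot, the scan-bot]
6. Guard goes back to cell block A alone.  [cell block A: the cut-bot, the pack-bot, the paint-bot, the sort-bot | cell block B: the grip-bot, the haul-bot, the scan-bot]
7. Guard goes to cell block B with the pack-bot.  [cell block A: the cut-bot, the paint-bot, the sort-bot | cell block B: the grip-bot, the haul-bot, the pack-bot, the scan-bot]
8. Guard goes back to cell block A with the scan-bot.  [cell block A: the cut-bot, the paint-bot, the scan-bot, the sort-bot | cell block B: the grip-bot, the haul-bot, the pack-bot]
9. Guard goes to cell block B with the paint-bot.  [cell block A: the cut-bot, the scan-bot, the sort-bot | cell block B: the grip-bot, the haul-bot, the pack-bot, the paint-bot]
10. Guard goes back to cell block A alone.  [cell block A: the cut-bot, the scan-bot, the sort-bot | cell block B: the grip-bot, the haul-bot, the pack-bot, the paint-bot]
11. Guard goes to cell block B with the sort-bot.  [cell block A: the cut-bot, the scan-bot | cell block B: the grip-bot, the haul-bot, the pack-bot, the paint-bot, the sort-bot]
12. Guard goes back to cell block A alone.  [cell block A: the cut-bot, the scan-bot | cell block B: the grip-bot, the haul-bot, the pack-bot, the paint-bot, the sort-bot]
13. Guard goes to cell block B with the cut-bot.  [cell block A: the scan-bot | cell block B: the cut-bot, the grip-bot, the haul-bot, the pack-bot, the paint-bot, the sort-bot]
14. Guard goes back to cell block A alone.  [cell block A: the scan-bot | cell block B: the cut-bot, the grip-bot, the haul-bot, the pack-bot, the paint-bot, the sort-bot]
15. Guard goes to cell block B with the scan-bot.  [cell block A: — | cell block B: the cut-bot, the grip-bot, the haul-bot, the pack-bot, the paint-bot, the scan-bot, the sort-bot]

15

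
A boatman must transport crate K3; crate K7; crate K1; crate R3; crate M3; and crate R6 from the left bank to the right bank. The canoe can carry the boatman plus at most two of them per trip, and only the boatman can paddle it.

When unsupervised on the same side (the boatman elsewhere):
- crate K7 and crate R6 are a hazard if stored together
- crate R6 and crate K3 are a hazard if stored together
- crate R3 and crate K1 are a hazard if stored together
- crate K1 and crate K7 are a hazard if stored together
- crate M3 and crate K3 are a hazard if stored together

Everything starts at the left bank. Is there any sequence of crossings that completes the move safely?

Whatever the first load, the items left behind include a forbidden pair without the boatman. No opening move is safe, so no plan exists.

No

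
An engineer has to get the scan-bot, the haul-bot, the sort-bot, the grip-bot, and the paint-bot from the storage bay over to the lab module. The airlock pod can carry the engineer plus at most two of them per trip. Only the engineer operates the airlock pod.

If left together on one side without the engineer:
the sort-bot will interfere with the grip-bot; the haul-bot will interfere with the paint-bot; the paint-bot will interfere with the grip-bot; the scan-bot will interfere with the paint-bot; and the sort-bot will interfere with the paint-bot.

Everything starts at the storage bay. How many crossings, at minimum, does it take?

7

Counting alone: the engineer can take at most 2 across per trip to the lab module, so moving all 5 needs at least 3 loaded trips out, with a return between consecutive ones — at least 5 crossings.
The safety rule pushes this higher. Following every safe sequence of crossings, the most of the 5 that can be at the lab module as the airlock pod arrives there on crossing 5 is 4 — never all 5.
So no plan with fewer than 7 crossings exists, and this one achieves 7:
1. Engineer goes to the lab module with the paint-bot and the sort-bot.  [the storage bay: the grip-bot, the haul-bot, the scan-bot | the lab module: the paint-bot, the sort-bot]
2. Engineer goes back to the storage bay with the sort-bot.  [the storage bay: the grip-bot, the haul-bot, the scan-bot, the sort-bot | the lab module: the paint-bot]
3. Engineer goes to the lab module with the scan-bot and the sort-bot.  [the storage bay: the grip-bot, the haul-bot | the lab module: the paint-bot, the scan-bot, the sort-bot]
4. Engineer goes back to the storage bay with the paint-bot.  [the storage bay: the grip-bot, the haul-bot, the paint-bot | the lab module: the scan-bot, the sort-bot]
5. Engineer goes to the lab module with the grip-bot and the haul-bot.  [the storage bay: the paint-bot | the lab module: the grip-bot, the haul-bot, the scan-bot, the sort-bot]
6. Engineer goes back to the storage bay with the sort-bot.  [the storage bay: the paint-bot, the sort-bot | the lab module: the grip-bot, the haul-bot, the scan-bot]
7. Engineer goes to the lab module with the paint-bot and the sort-bot.  [the storage bay: — | the lab module: the grip-bot, the haul-bot, the paint-bot, the scan-bot, the sort-bot]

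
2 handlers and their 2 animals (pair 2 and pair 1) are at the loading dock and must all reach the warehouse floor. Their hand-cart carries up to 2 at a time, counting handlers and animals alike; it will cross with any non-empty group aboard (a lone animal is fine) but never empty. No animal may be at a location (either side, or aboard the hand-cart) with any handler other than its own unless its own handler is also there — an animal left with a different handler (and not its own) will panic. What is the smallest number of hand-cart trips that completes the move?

5

Counting alone: each trip to the warehouse floor takes at most 2 across and each return brings at least 1 back, so after t trips out (and t−1 returns) at most 2t − (t−1) of the 4 are across; that first reaches 4 at t = 3, so at least 5 crossings are needed.
The plan below uses exactly 5 crossings, so it is optimal:
1. animal 2 and handler 2 cross → the warehouse floor.
2. handler 2 crosses ← the loading dock.
3. handler 1 and handler 2 cross → the warehouse floor.
4. handler 1 crosses ← the loading dock.
5. animal 1 and handler 1 cross → the warehouse floor.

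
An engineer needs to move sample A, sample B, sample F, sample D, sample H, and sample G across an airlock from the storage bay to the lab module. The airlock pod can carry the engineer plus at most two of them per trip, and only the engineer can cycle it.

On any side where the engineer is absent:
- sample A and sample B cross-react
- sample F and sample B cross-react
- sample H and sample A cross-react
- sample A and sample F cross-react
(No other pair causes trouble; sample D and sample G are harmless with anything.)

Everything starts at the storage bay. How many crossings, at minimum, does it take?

9

Counting alone: the engineer can take at most 2 across per trip to the lab module, so moving all 6 needs at least 3 loaded trips out, with a return between consecutive ones — at least 5 crossings.
The safety rule pushes this higher. Following every safe sequence of crossings, the most of the 6 that can be at the lab module as the airlock pod arrives there on crossings 5, 7 is 4, 5 respectively — never all 6.
So no plan with fewer than 9 crossings exists, and this one achieves 9:
1. Engineer goes to the lab module with sample A and sample B.  [the storage bay: sample D, sample F, sample G, sample H | the lab module: sample A, sample B]
2. Engineer goes back to the storage bay with sample A.  [the storage bay: sample A, sample D, sample F, sample G, sample H | the lab module: sample B]
3. Engineer goes to the lab module with sample A and sample D.  [the storage bay: sample F, sample G, sample H | the lab module: sample A, sample B, sample D]
4. Engineer goes back to the storage bay with sample A.  [the storage bay: sample A, sample F, sample G, sample H | the lab module: sample B, sample D]
5. Engineer goes to the lab module with sample A and sample H.  [the storage bay: sample F, sample G | the lab module: sample A, sample B, sample D, sample H]
6. Engineer goes back to the storage bay with sample A.  [the storage bay: sample A, sample F, sample G | the lab module: sample B, sample D, sample H]
7. Engineer goes to the lab module with sample A and sample G.  [the storage bay: sample F | the lab module: sample A, sample B, sample D, sample G, sample H]
8. Engineer goes back to the storage bay with sample A.  [the storage bay: sample A, sample F | the lab module: sample B, sample D, sample G, sample H]
9. Engineer goes to the lab module with sample A and sample F.  [the storage bay: — | the lab module: sample A, sample B, sample D, sample F, sample G, sample H]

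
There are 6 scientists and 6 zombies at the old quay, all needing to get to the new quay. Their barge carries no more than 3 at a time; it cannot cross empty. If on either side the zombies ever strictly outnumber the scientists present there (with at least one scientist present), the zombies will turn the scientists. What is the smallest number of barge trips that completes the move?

Following every safe sequence of crossings from the start, the most of the 12 that can be at the new quay as the barge arrives there on crossings 1, 3, 5 is 3, 5, 6 respectively; the best ever achieved is 6 of 12.
From crossing 7 on, no configuration arises that was not already reachable earlier: only 17 distinct safe configurations (who is on which side, and where the barge is) can ever be reached, none of them has everyone across, and every continuation just revisits them. They are: 0 scientists + 0 zombies across (barge back at the start); 0 scientists + 1 zombie across (barge there); 0 scientists + 1 zombie across (barge back at the start); 0 scientists + 2 zombies across (barge there); 0 scientists + 2 zombies across (barge back at the start); 0 scientists + 3 zombies across (barge there); 0 scientists + 3 zombies across (barge back at the start); 0 scientists + 4 zombies across (barge there); 0 scientists + 4 zombies across (barge back at the start); 0 scientists + 5 zombies across (barge there); 0 scientists + 5 zombies across (barge back at the start); 0 scientists + 6 zombies across (barge there); 1 scientist + 1 zombie across (barge there); 1 scientist + 1 zombie across (barge back at the start); 2 scientists + 2 zombies across (barge there); 2 scientists + 2 zombies across (barge back at the start); 3 scientists + 3 zombies across (barge there). So no valid plan exists.

impossible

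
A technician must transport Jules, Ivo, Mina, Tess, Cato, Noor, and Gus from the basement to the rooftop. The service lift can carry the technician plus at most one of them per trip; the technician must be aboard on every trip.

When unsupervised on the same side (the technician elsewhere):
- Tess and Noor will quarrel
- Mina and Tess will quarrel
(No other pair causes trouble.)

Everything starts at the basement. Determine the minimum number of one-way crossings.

Counting alone: the technician can take at most 1 across per trip to the rooftop, so moving all 7 needs at least 7 loaded trips out, with a return between consecutive ones — at least 13 crossings.
The safety rule pushes this higher. Following every safe sequence of crossings, the most of the 7 that can be at the rooftop as the service lift arrives there on crossing 13 is 6 — never all 7.
So no plan with fewer than 15 crossings exists, and this one achieves 15:
1. Technician goes to the rooftop with Tess.  [the basement: Cato, Gus, Ivo, Jules, Mina, Noor | the rooftop: Tess]
2. Technician goes back to the basement alone.  [the basement: Cato, Gus, Ivo, Jules, Mina, Noor | the rooftop: Tess]
3. Technician goes to the rooftop with Jules.  [the basement: Cato, Gus, Ivo, Mina, Noor | the rooftop: Jules, Tess]
4. Technician goes back to the basement alone.  [the basement: Cato, Gus, Ivo, Mina, Noor | the rooftop: Jules, Tess]
5. Technician goes to the rooftop with Ivo.  [the basement: Cato, Gus, Mina, Noor | the rooftop: Ivo, Jules, Tess]
6. Technician goes back to the basement alone.  [the basement: Cato, Gus, Mina, Noor | the rooftop: Ivo, Jules, Tess]
7. Technician goes to the rooftop with Mina.  [the basement: Cato, Gus, Noor | the rooftop: Ivo, Jules, Mina, Tess]
8. Technician goes back to the basement with Tess.  [the basement: Cato, Gus, Noor, Tess | the rooftop: Ivo, Jules, Mina]
9. Technician goes to the rooftop with Noor.  [the basement: Cato, Gus, Tess | the rooftop: Ivo, Jules, Mina, Noor]
10. Technician goes back to the basement alone.  [the basement: Cato, Gus, Tess | the rooftop: Ivo, Jules, Mina, Noor]
11. Technician goes to the rooftop with Cato.  [the basement: Gus, Tess | the rooftop: Cato, Ivo, Jules, Mina, Noor]
12. Technician goes back to the basement alone.  [the basement: Gus, Tess | the rooftop: Cato, Ivo, Jules, Mina, Noor]
13. Technician goes to the rooftop with Gus.  [the basement: Tess | the rooftop: Cato, Gus, Ivo, Jules, Mina, Noor]
14. Technician goes back to the basement alone.  [the basement: Tess | the rooftop: Cato, Gus, Ivo, Jules, Mina, Noor]
15. Technician goes to the rooftop with Tess.  [the basement: — | the rooftop: Cato, Gus, Ivo, Jules, Mina, Noor, Tess]

15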